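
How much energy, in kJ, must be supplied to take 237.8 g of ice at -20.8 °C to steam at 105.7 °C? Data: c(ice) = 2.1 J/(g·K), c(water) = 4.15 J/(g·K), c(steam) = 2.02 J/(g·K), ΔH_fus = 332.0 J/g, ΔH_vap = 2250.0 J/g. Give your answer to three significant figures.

q = 726 kJ

q1 (heat ice -20.8→0.0 °C): 237.8 × 2.1 × 20.8 = 10387 J
q2 (melt at 0 °C): 237.8 × 332.0 = 78950 J
q3 (heat water 0.0→100.0 °C): 237.8 × 4.15 × 100.0 = 98687 J
q4 (vaporize at 100 °C): 237.8 × 2250.0 = 535050 J
q5 (heat steam 100.0→105.7 °C): 237.8 × 2.02 × 5.7 = 2738 J
Total: 10387 + 78950 + 98687 + 535050 + 2738 = 725812 J = 726 kJ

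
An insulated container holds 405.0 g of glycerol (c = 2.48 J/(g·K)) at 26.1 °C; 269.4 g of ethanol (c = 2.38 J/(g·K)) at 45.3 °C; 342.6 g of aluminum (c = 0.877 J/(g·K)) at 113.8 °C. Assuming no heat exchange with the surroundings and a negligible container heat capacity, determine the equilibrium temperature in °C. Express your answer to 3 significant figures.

T_f = 46.0 °C

Σ mᵢcᵢ(T − Tᵢ) = 0  ⇒  T = Σ mᵢcᵢTᵢ / Σ mᵢcᵢ
Σ mᵢcᵢ = 405.0×2.48 + 269.4×2.38 + 342.6×0.877 = 1946.0322
Σ mᵢcᵢTᵢ = 1004.4×26.1 + 641.172×45.3 + 300.4602×113.8 = 89452
T = 89452 / 1946.0322 = 45.97 °C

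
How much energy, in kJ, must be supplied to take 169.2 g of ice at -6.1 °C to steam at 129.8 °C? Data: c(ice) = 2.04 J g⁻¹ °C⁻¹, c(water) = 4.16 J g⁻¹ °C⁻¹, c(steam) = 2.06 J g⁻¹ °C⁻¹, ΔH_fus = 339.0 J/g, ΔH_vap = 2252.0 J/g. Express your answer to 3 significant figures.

q = 521 kJ

q1 (heat ice -6.1→0.0 °C): 169.2 × 2.04 × 6.1 = 2106 J
q2 (melt at 0 °C): 169.2 × 339.0 = 57359 J
q3 (heat water 0.0→100.0 °C): 169.2 × 4.16 × 100.0 = 70387 J
q4 (vaporize at 100 °C): 169.2 × 2252.0 = 381038 J
q5 (heat steam 100.0→129.8 °C): 169.2 × 2.06 × 29.8 = 10387 J
Total: 2106 + 57359 + 70387 + 381038 + 10387 = 521277 J = 521 kJ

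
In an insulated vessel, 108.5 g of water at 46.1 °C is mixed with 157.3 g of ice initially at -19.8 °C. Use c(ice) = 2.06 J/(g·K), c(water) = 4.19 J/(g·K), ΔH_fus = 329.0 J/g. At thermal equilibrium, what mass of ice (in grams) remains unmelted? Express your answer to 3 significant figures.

m_ice remaining = 113 g

Heat to warm all ice to 0 °C: 157.3×2.06×19.8 = 6416.0 J
Heat released by water cooling to 0 °C: 108.5×4.19×46.1 = 20958 J
20958 J < 6416.0 + 157.3×329.0 = 58167.7 J, so not all ice melts; final T = 0 °C.
Heat left for melting: 20958 − 6416.0 = 14542.0 J
Mass melted = 14542.0 / 329.0 = 44.20 g
Ice remaining = 157.3 − 44.20 = 113.10 g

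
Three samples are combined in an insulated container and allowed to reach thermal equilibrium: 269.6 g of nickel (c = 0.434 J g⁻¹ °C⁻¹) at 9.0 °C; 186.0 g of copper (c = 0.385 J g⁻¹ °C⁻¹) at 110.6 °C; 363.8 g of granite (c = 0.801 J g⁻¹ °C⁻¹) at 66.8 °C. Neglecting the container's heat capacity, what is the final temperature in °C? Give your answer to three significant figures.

T_f = 59.2 °C

Σ mᵢcᵢ(T − Tᵢ) = 0  ⇒  T = Σ mᵢcᵢTᵢ / Σ mᵢcᵢ
Σ mᵢcᵢ = 269.6×0.434 + 186.0×0.385 + 363.8×0.801 = 480.0202
Σ mᵢcᵢTᵢ = 117.0064×9.0 + 71.61×110.6 + 291.4038×66.8 = 28439
T = 28439 / 480.0202 = 59.245 °C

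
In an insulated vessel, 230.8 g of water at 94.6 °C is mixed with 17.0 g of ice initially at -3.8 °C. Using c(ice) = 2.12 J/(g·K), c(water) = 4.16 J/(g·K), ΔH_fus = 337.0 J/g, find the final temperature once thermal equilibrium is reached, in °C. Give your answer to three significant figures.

T_f = 82.4 °C

Heat to bring ice to 0 °C and melt it: q₁ = 17.0×2.12×3.8 + 17.0×337.0 = 5866.0 J
Heat the water can supply cooling to 0 °C: 230.8×4.16×94.6 = 90828.1 J > q₁, so all ice melts.
Energy balance: 230.8×4.16×(94.6 − T) = 5866.0 + 17.0×4.16×(T − 0)
960.128(94.6 − T) = 5866.0 + 70.72 T
90828.1 − 5866.0 = 1030.848 T
T = 84962.1 / 1030.848 = 82.42 °C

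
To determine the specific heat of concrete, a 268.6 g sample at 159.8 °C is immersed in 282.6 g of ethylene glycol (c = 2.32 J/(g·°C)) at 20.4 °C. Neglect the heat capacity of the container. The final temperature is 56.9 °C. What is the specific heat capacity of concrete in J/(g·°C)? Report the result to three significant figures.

c = 0.866 J/(g·°C)

q_gained = (282.6 × 2.32) × (56.9 − 20.4) = 23930 J
q_lost = 268.6 × c × (159.8 − 56.9) = 27638.94 c
Set equal: c = 23930 / 27638.94 = 0.866 J/(g·°C)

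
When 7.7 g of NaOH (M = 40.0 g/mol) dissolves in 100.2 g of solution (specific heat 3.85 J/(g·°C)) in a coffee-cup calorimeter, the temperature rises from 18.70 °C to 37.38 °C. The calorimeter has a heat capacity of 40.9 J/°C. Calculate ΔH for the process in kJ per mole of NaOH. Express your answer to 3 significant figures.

ΔH = -41.4 kJ/mol

|ΔT| = |37.38 − 18.70| = 18.68 °C
|q_surr| = (100.2 × 3.85 + 40.9) × 18.68 = 426.67 × 18.68 = 7970 J
n(NaOH) = 7.7 / 40.0 = 0.1925 mol
Temperature rose, so q_rxn = −|q_surr| = -7.970 kJ
ΔH = q_rxn / n = -41.40 kJ/mol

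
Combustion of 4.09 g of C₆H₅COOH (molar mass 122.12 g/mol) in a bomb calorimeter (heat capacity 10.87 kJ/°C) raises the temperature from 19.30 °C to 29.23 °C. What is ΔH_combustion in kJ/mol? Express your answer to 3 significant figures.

ΔT = 29.23 − 19.30 = 9.93 °C
q_cal = C_cal × ΔT = 10.87 × 9.93 = 107.9391 kJ
n = 4.09 / 122.12 = 0.03349 mol
q_rxn = −q_cal = -107.9391 kJ
ΔH = -107.9391 / 0.03349 = -3223 kJ/mol

ΔH = -3220 kJ/mol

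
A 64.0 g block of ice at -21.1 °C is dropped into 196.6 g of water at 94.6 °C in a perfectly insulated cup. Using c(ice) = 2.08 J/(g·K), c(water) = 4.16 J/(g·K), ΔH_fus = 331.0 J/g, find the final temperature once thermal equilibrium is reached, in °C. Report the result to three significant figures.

Heat to bring ice to 0 °C and melt it: q₁ = 64.0×2.08×21.1 + 64.0×331.0 = 23993 J
Heat the water can supply cooling to 0 °C: 196.6×4.16×94.6 = 77369.2 J > q₁, so all ice melts.
Energy balance: 196.6×4.16×(94.6 − T) = 23993 + 64.0×4.16×(T − 0)
817.856(94.6 − T) = 23993 + 266.24 T
77369.2 − 23993 = 1084.096 T
T = 53376.2 / 1084.096 = 49.24 °C

T_f = 49.2 °C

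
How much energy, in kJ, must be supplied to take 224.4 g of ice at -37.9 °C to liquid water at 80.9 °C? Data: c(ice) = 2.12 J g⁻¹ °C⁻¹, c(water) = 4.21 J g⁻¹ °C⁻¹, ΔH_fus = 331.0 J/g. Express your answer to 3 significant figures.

q1 (heat ice -37.9→0.0 °C): 224.4 × 2.12 × 37.9 = 18030 J
q2 (melt at 0 °C): 224.4 × 331.0 = 74276 J
q3 (heat water 0.0→80.9 °C): 224.4 × 4.21 × 80.9 = 76428 J
Total: 18030 + 74276 + 76428 = 168734 J = 169 kJ

q = 169 kJ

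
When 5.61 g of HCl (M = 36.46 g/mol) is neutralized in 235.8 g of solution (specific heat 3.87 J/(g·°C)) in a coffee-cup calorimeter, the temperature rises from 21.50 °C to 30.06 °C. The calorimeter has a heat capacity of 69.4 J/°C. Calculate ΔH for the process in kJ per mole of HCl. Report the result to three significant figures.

|ΔT| = |30.06 − 21.50| = 8.56 °C
|q_surr| = (235.8 × 3.87 + 69.4) × 8.56 = 981.946 × 8.56 = 8405 J
n(HCl) = 5.61 / 36.46 = 0.1539 mol
Temperature rose, so q_rxn = −|q_surr| = -8.405 kJ
ΔH = q_rxn / n = -54.61 kJ/mol

ΔH = -54.6 kJ/mol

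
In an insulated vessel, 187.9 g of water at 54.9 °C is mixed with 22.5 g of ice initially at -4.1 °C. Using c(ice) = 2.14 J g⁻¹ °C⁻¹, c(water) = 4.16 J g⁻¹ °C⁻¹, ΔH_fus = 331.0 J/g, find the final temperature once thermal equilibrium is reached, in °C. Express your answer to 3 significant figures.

T_f = 40.3 °C

Heat to bring ice to 0 °C and melt it: q₁ = 22.5×2.14×4.1 + 22.5×331.0 = 7644.9 J
Heat the water can supply cooling to 0 °C: 187.9×4.16×54.9 = 42913.4 J > q₁, so all ice melts.
Energy balance: 187.9×4.16×(54.9 − T) = 7644.9 + 22.5×4.16×(T − 0)
781.664(54.9 − T) = 7644.9 + 93.6 T
42913.4 − 7644.9 = 875.264 T
T = 35268.5 / 875.264 = 40.29 °C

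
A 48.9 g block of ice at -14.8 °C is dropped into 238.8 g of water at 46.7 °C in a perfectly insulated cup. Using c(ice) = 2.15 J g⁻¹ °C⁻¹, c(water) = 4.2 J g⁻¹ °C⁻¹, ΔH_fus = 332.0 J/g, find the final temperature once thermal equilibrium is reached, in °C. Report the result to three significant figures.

T_f = 24.0 °C

Heat to bring ice to 0 °C and melt it: q₁ = 48.9×2.15×14.8 + 48.9×332.0 = 17791 J
Heat the water can supply cooling to 0 °C: 238.8×4.2×46.7 = 46838.2 J > q₁, so all ice melts.
Energy balance: 238.8×4.2×(46.7 − T) = 17791 + 48.9×4.2×(T − 0)
1002.96(46.7 − T) = 17791 + 205.38 T
46838.2 − 17791 = 1208.34 T
T = 29047.2 / 1208.34 = 24.04 °C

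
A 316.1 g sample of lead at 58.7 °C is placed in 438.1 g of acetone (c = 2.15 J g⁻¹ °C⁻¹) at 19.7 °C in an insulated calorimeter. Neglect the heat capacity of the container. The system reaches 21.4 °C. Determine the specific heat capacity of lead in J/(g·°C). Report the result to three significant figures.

q_gained = (438.1 × 2.15) × (21.4 − 19.7) = 1601 J
q_lost = 316.1 × c × (58.7 − 21.4) = 11790.53 c
Set equal: c = 1601 / 11790.53 = 0.136 J/(g·°C)

c = 0.136 J/(g·°C)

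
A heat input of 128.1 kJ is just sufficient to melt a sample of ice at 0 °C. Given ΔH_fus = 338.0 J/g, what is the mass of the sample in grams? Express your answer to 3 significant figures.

m = 379 g

m = q / ΔH_fus = 128100 J / 338.0 J/g = 379 g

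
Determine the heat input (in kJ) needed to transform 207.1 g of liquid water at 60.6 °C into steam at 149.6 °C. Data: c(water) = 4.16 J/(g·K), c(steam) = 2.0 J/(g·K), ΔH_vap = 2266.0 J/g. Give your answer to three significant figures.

q = 524 kJ

q1 (heat water 60.6→100.0 °C): 207.1 × 4.16 × 39.4 = 33945 J
q2 (vaporize at 100 °C): 207.1 × 2266.0 = 469289 J
q3 (heat steam 100.0→149.6 °C): 207.1 × 2.0 × 49.6 = 20544 J
Total: 33945 + 469289 + 20544 = 523778 J = 524 kJ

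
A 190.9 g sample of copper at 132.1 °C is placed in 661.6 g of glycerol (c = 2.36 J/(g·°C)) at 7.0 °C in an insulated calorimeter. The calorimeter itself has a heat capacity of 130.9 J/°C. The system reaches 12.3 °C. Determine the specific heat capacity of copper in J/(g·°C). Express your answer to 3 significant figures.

c = 0.392 J/(g·°C)

q_gained = (661.6 × 2.36 + 130.9) × (12.3 − 7.0) = 8969 J
q_lost = 190.9 × c × (132.1 − 12.3) = 22869.82 c
Set equal: c = 8969 / 22869.82 = 0.392 J/(g·°C)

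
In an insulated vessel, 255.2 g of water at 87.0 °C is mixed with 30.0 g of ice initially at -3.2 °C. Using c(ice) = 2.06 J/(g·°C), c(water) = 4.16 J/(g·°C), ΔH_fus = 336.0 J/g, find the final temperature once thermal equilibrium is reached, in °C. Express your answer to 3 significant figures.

T_f = 69.2 °C

Heat to bring ice to 0 °C and melt it: q₁ = 30.0×2.06×3.2 + 30.0×336.0 = 10278 J
Heat the water can supply cooling to 0 °C: 255.2×4.16×87.0 = 92362.0 J > q₁, so all ice melts.
Energy balance: 255.2×4.16×(87.0 − T) = 10278 + 30.0×4.16×(T − 0)
1061.632(87.0 − T) = 10278 + 124.8 T
92362.0 − 10278 = 1186.432 T
T = 82084.0 / 1186.432 = 69.19 °C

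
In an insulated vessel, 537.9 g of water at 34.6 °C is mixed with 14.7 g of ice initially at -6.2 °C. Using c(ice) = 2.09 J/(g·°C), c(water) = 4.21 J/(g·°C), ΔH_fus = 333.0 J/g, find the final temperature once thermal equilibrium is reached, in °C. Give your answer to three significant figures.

Heat to bring ice to 0 °C and melt it: q₁ = 14.7×2.09×6.2 + 14.7×333.0 = 5085.6 J
Heat the water can supply cooling to 0 °C: 537.9×4.21×34.6 = 78353.7 J > q₁, so all ice melts.
Energy balance: 537.9×4.21×(34.6 − T) = 5085.6 + 14.7×4.21×(T − 0)
2264.559(34.6 − T) = 5085.6 + 61.887 T
78353.7 − 5085.6 = 2326.446 T
T = 73268.1 / 2326.446 = 31.49 °C

T_f = 31.5 °C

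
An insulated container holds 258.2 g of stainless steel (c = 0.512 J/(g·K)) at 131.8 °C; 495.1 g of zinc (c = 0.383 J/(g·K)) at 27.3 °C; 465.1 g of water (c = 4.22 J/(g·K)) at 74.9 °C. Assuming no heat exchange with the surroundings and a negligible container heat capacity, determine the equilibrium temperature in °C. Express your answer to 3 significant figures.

T_f = 74.2 °C

Σ mᵢcᵢ(T − Tᵢ) = 0  ⇒  T = Σ mᵢcᵢTᵢ / Σ mᵢcᵢ
Σ mᵢcᵢ = 258.2×0.512 + 495.1×0.383 + 465.1×4.22 = 2284.5437
Σ mᵢcᵢTᵢ = 132.1984×131.8 + 189.6233×27.3 + 1962.722×74.9 = 169610
T = 169610 / 2284.5437 = 74.24 °C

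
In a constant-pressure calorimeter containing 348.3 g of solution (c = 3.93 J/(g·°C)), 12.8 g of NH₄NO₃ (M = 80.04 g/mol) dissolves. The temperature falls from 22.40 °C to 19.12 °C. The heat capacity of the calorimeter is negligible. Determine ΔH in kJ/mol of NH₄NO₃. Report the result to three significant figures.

ΔH = 28.1 kJ/mol

|ΔT| = |19.12 − 22.40| = 3.28 °C
|q_surr| = (348.3 × 3.93) × 3.28 = 1368.819 × 3.28 = 4490 J
n(NH₄NO₃) = 12.8 / 80.04 = 0.1599 mol
Temperature fell, so q_rxn = +|q_surr| = 4.490 kJ
ΔH = q_rxn / n = 28.08 kJ/mol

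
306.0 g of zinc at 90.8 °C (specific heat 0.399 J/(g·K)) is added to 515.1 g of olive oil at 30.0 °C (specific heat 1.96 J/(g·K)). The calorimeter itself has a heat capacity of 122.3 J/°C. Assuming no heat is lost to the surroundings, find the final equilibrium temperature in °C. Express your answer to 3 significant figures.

Heat lost by zinc = heat gained by olive oil + calorimeter.
(306.0)(0.399)(90.8 − T) = [(515.1)(1.96) + 122.3](T − 30.0)
122.094 (90.8 − T) = 1131.896 (T − 30.0)
11086 − 122.094 T = 1131.896 T − 33957
45043 = 1253.990 T
T = 35.92 °C

T_f = 35.9 °C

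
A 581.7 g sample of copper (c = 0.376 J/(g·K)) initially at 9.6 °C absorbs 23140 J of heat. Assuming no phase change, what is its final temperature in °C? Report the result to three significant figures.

ΔT = q / (m c) = 23140 / (581.7 × 0.376) = 105.8 °C
T_f = 9.6 + 105.8 = 115.4 °C

T_f = 115 °C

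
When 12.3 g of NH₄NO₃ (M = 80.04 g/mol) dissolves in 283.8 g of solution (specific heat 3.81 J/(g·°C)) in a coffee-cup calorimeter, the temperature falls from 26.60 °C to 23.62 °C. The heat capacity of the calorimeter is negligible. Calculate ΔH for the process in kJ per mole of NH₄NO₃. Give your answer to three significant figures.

|ΔT| = |23.62 − 26.60| = 2.98 °C
|q_surr| = (283.8 × 3.81) × 2.98 = 1081.278 × 2.98 = 3222 J
n(NH₄NO₃) = 12.3 / 80.04 = 0.1537 mol
Temperature fell, so q_rxn = +|q_surr| = 3.222 kJ
ΔH = q_rxn / n = 20.96 kJ/mol

ΔH = 21.0 kJ/mol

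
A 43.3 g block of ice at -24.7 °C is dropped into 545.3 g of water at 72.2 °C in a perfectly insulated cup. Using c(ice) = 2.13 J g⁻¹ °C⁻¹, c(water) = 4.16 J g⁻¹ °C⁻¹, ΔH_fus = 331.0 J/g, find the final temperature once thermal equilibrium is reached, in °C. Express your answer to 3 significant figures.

Heat to bring ice to 0 °C and melt it: q₁ = 43.3×2.13×24.7 + 43.3×331.0 = 16610 J
Heat the water can supply cooling to 0 °C: 545.3×4.16×72.2 = 163782 J > q₁, so all ice melts.
Energy balance: 545.3×4.16×(72.2 − T) = 16610 + 43.3×4.16×(T − 0)
2268.448(72.2 − T) = 16610 + 180.128 T
163782 − 16610 = 2448.576 T
T = 147172 / 2448.576 = 60.11 °C

T_f = 60.1 °C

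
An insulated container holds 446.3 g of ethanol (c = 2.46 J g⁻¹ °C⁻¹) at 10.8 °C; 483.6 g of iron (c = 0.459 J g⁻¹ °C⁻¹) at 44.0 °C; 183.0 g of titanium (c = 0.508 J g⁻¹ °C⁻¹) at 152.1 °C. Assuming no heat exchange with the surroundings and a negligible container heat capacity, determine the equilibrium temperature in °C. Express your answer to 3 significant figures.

Σ mᵢcᵢ(T − Tᵢ) = 0  ⇒  T = Σ mᵢcᵢTᵢ / Σ mᵢcᵢ
Σ mᵢcᵢ = 446.3×2.46 + 483.6×0.459 + 183.0×0.508 = 1412.8344
Σ mᵢcᵢTᵢ = 1097.898×10.8 + 221.9724×44.0 + 92.964×152.1 = 35764
T = 35764 / 1412.8344 = 25.31 °C

T_f = 25.3 °C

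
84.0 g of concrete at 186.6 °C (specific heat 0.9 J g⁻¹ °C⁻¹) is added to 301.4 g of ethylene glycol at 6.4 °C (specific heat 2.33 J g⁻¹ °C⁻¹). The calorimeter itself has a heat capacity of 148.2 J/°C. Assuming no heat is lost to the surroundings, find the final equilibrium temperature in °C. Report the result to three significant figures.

Heat lost by concrete = heat gained by ethylene glycol + calorimeter.
(84.0)(0.9)(186.6 − T) = [(301.4)(2.33) + 148.2](T − 6.4)
75.6 (186.6 − T) = 850.462 (T − 6.4)
14107 − 75.6 T = 850.462 T − 5443.0
19550.0 = 926.062 T
T = 21.11 °C

T_f = 21.1 °C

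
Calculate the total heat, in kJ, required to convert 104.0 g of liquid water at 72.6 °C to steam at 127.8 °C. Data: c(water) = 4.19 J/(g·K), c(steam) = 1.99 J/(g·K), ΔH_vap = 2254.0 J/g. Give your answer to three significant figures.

q1 (heat water 72.6→100.0 °C): 104.0 × 4.19 × 27.4 = 11940 J
q2 (vaporize at 100 °C): 104.0 × 2254.0 = 234416 J
q3 (heat steam 100.0→127.8 °C): 104.0 × 1.99 × 27.8 = 5753 J
Total: 11940 + 234416 + 5753 = 252109 J = 252 kJ

q = 252 kJ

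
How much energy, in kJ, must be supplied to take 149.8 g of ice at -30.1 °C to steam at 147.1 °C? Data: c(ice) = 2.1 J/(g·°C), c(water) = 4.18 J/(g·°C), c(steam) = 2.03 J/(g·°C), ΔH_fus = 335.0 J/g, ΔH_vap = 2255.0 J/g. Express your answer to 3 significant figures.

q1 (heat ice -30.1→0.0 °C): 149.8 × 2.1 × 30.1 = 9469 J
q2 (melt at 0 °C): 149.8 × 335.0 = 50183 J
q3 (heat water 0.0→100.0 °C): 149.8 × 4.18 × 100.0 = 62616 J
q4 (vaporize at 100 °C): 149.8 × 2255.0 = 337799 J
q5 (heat steam 100.0→147.1 °C): 149.8 × 2.03 × 47.1 = 14323 J
Total: 9469 + 50183 + 62616 + 337799 + 14323 = 474390 J = 474 kJ

q = 474 kJ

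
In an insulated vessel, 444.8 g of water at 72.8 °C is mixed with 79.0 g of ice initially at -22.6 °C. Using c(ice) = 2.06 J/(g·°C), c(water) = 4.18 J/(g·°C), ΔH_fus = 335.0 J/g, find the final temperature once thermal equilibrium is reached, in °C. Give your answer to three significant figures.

Heat to bring ice to 0 °C and melt it: q₁ = 79.0×2.06×22.6 + 79.0×335.0 = 30143 J
Heat the water can supply cooling to 0 °C: 444.8×4.18×72.8 = 135354 J > q₁, so all ice melts.
Energy balance: 444.8×4.18×(72.8 − T) = 30143 + 79.0×4.18×(T − 0)
1859.264(72.8 − T) = 30143 + 330.22 T
135354 − 30143 = 2189.484 T
T = 105211 / 2189.484 = 48.05 °C

T_f = 48.1 °C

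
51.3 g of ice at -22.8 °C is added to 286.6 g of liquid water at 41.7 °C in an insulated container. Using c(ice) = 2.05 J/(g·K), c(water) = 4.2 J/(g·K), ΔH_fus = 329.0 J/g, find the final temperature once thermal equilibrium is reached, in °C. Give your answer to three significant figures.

T_f = 21.8 °C

Heat to bring ice to 0 °C and melt it: q₁ = 51.3×2.05×22.8 + 51.3×329.0 = 19275 J
Heat the water can supply cooling to 0 °C: 286.6×4.2×41.7 = 50195.1 J > q₁, so all ice melts.
Energy balance: 286.6×4.2×(41.7 − T) = 19275 + 51.3×4.2×(T − 0)
1203.72(41.7 − T) = 19275 + 215.46 T
50195.1 − 19275 = 1419.18 T
T = 30920.1 / 1419.18 = 21.79 °C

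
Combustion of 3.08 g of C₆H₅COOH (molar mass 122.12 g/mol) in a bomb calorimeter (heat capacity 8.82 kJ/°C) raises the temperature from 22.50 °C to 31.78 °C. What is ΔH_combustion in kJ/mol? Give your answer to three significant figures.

ΔT = 31.78 − 22.50 = 9.28 °C
q_cal = C_cal × ΔT = 8.82 × 9.28 = 81.8496 kJ
n = 3.08 / 122.12 = 0.02522 mol
q_rxn = −q_cal = -81.8496 kJ
ΔH = -81.8496 / 0.02522 = -3245 kJ/mol

ΔH = -3250 kJ/mol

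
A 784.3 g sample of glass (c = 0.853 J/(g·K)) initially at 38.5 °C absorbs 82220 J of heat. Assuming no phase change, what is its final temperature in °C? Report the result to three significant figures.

T_f = 161 °C

ΔT = q / (m c) = 82220 / (784.3 × 0.853) = 122.9 °C
T_f = 38.5 + 122.9 = 161.4 °C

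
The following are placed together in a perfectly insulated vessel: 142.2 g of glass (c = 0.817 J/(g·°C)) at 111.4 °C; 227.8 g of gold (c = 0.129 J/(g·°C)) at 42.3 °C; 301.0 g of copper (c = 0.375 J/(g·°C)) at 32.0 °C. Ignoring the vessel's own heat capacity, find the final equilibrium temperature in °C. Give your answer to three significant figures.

Σ mᵢcᵢ(T − Tᵢ) = 0  ⇒  T = Σ mᵢcᵢTᵢ / Σ mᵢcᵢ
Σ mᵢcᵢ = 142.2×0.817 + 227.8×0.129 + 301.0×0.375 = 258.4386
Σ mᵢcᵢTᵢ = 116.1774×111.4 + 29.3862×42.3 + 112.875×32.0 = 17797
T = 17797 / 258.4386 = 68.86 °C

T_f = 68.9 °C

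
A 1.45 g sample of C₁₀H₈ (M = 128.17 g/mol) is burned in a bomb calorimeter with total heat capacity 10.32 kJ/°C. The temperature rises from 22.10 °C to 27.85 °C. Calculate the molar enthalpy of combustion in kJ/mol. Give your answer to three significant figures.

ΔT = 27.85 − 22.10 = 5.75 °C
q_cal = C_cal × ΔT = 10.32 × 5.75 = 59.34 kJ
n = 1.45 / 128.17 = 0.01131 mol
q_rxn = −q_cal = -59.34 kJ
ΔH = -59.34 / 0.01131 = -5247 kJ/mol

ΔH = -5250 kJ/mol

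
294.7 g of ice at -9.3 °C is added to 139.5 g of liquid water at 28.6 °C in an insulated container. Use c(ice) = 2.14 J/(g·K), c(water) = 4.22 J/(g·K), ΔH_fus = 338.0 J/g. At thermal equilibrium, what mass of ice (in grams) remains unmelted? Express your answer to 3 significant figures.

m_ice remaining = 262 g

Heat to warm all ice to 0 °C: 294.7×2.14×9.3 = 5865.1 J
Heat released by water cooling to 0 °C: 139.5×4.22×28.6 = 16837 J
16837 J < 5865.1 + 294.7×338.0 = 105473.7 J, so not all ice melts; final T = 0 °C.
Heat left for melting: 16837 − 5865.1 = 10971.9 J
Mass melted = 10971.9 / 338.0 = 32.46 g
Ice remaining = 294.7 − 32.46 = 262.24 g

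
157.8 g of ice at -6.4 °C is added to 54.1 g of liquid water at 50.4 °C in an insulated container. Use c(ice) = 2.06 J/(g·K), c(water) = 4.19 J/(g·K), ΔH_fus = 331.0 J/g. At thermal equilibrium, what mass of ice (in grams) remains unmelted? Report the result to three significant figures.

Heat to warm all ice to 0 °C: 157.8×2.06×6.4 = 2080.4 J
Heat released by water cooling to 0 °C: 54.1×4.19×50.4 = 11425 J
11425 J < 2080.4 + 157.8×331.0 = 54312.2 J, so not all ice melts; final T = 0 °C.
Heat left for melting: 11425 − 2080.4 = 9344.6 J
Mass melted = 9344.6 / 331.0 = 28.23 g
Ice remaining = 157.8 − 28.23 = 129.57 g

m_ice remaining = 130 g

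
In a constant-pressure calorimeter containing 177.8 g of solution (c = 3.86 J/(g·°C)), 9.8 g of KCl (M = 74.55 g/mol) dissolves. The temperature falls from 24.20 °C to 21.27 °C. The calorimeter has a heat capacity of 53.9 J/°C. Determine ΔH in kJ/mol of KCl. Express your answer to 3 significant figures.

ΔH = 16.5 kJ/mol

|ΔT| = |21.27 − 24.20| = 2.93 °C
|q_surr| = (177.8 × 3.86 + 53.9) × 2.93 = 740.208 × 2.93 = 2169 J
n(KCl) = 9.8 / 74.55 = 0.1315 mol
Temperature fell, so q_rxn = +|q_surr| = 2.169 kJ
ΔH = q_rxn / n = 16.49 kJ/mol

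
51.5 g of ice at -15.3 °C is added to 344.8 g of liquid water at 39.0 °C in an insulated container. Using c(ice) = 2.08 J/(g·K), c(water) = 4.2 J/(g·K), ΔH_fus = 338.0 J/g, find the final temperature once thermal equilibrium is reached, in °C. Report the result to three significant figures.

Heat to bring ice to 0 °C and melt it: q₁ = 51.5×2.08×15.3 + 51.5×338.0 = 19046 J
Heat the water can supply cooling to 0 °C: 344.8×4.2×39.0 = 56478.2 J > q₁, so all ice melts.
Energy balance: 344.8×4.2×(39.0 − T) = 19046 + 51.5×4.2×(T − 0)
1448.16(39.0 − T) = 19046 + 216.3 T
56478.2 − 19046 = 1664.46 T
T = 37432.2 / 1664.46 = 22.49 °C

T_f = 22.5 °C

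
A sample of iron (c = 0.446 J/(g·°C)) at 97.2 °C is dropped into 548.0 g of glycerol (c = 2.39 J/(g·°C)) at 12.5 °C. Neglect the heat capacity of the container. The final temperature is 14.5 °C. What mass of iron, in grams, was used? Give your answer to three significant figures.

q_gained = (548.0 × 2.39) × (14.5 − 12.5) = 2619 J
q_lost = m × 0.446 × (97.2 − 14.5) = 36.8842 m
m = 2619 / 36.8842 = 71.0 g

m = 71.0 g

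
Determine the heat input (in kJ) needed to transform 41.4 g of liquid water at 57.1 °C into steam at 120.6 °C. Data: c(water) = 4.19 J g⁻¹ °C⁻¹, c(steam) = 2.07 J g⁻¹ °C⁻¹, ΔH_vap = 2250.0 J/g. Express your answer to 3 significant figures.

q = 102 kJ

q1 (heat water 57.1→100.0 °C): 41.4 × 4.19 × 42.9 = 7442 J
q2 (vaporize at 100 °C): 41.4 × 2250.0 = 93150 J
q3 (heat steam 100.0→120.6 °C): 41.4 × 2.07 × 20.6 = 1765 J
Total: 7442 + 93150 + 1765 = 102357 J = 102 kJ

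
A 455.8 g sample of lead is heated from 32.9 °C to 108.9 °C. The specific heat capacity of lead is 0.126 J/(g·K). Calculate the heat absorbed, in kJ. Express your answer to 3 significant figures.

q = m c ΔT = 455.8 × 0.126 × (108.9 − 32.9)
q = 455.8 × 0.126 × 76.0 = 4364.7 J = 4.36 kJ

q = 4.36 kJ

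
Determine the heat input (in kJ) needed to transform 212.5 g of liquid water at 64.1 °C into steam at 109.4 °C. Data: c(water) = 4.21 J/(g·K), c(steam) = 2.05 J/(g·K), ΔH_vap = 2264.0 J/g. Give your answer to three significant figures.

q1 (heat water 64.1→100.0 °C): 212.5 × 4.21 × 35.9 = 32117 J
q2 (vaporize at 100 °C): 212.5 × 2264.0 = 481100 J
q3 (heat steam 100.0→109.4 °C): 212.5 × 2.05 × 9.4 = 4095 J
Total: 32117 + 481100 + 4095 = 517312 J = 517 kJ

q = 517 kJ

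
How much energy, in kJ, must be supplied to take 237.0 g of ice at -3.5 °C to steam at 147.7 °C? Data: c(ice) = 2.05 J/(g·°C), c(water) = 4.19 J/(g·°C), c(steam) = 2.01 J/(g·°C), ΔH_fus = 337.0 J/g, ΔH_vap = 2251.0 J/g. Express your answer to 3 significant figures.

q = 737 kJ

q1 (heat ice -3.5→0.0 °C): 237.0 × 2.05 × 3.5 = 1700 J
q2 (melt at 0 °C): 237.0 × 337.0 = 79869 J
q3 (heat water 0.0→100.0 °C): 237.0 × 4.19 × 100.0 = 99303 J
q4 (vaporize at 100 °C): 237.0 × 2251.0 = 533487 J
q5 (heat steam 100.0→147.7 °C): 237.0 × 2.01 × 47.7 = 22723 J
Total: 1700 + 79869 + 99303 + 533487 + 22723 = 737082 J = 737 kJ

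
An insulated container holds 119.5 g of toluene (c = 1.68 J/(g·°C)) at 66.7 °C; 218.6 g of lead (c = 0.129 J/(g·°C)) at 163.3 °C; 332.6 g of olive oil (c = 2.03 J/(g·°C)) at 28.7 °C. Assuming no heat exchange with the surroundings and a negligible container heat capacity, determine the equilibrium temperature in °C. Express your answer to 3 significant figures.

Σ mᵢcᵢ(T − Tᵢ) = 0  ⇒  T = Σ mᵢcᵢTᵢ / Σ mᵢcᵢ
Σ mᵢcᵢ = 119.5×1.68 + 218.6×0.129 + 332.6×2.03 = 904.1374
Σ mᵢcᵢTᵢ = 200.76×66.7 + 28.1994×163.3 + 675.178×28.7 = 37373
T = 37373 / 904.1374 = 41.34 °C

T_f = 41.3 °C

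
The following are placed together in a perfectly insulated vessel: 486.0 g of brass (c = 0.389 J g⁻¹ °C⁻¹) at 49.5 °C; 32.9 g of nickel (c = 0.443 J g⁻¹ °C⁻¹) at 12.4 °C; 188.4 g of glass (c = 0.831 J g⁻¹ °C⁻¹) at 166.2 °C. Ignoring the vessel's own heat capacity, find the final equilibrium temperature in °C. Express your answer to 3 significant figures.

T_f = 98.7 °C

Σ mᵢcᵢ(T − Tᵢ) = 0  ⇒  T = Σ mᵢcᵢTᵢ / Σ mᵢcᵢ
Σ mᵢcᵢ = 486.0×0.389 + 32.9×0.443 + 188.4×0.831 = 360.1891
Σ mᵢcᵢTᵢ = 189.054×49.5 + 14.5747×12.4 + 156.5604×166.2 = 35559
T = 35559 / 360.1891 = 98.72 °C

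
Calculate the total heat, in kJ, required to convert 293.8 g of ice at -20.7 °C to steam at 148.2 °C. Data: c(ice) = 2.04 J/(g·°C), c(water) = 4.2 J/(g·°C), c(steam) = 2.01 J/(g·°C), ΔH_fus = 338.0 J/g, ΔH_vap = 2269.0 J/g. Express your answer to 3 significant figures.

q = 930 kJ

q1 (heat ice -20.7→0.0 °C): 293.8 × 2.04 × 20.7 = 12407 J
q2 (melt at 0 °C): 293.8 × 338.0 = 99304 J
q3 (heat water 0.0→100.0 °C): 293.8 × 4.2 × 100.0 = 123396 J
q4 (vaporize at 100 °C): 293.8 × 2269.0 = 666632 J
q5 (heat steam 100.0→148.2 °C): 293.8 × 2.01 × 48.2 = 28464 J
Total: 12407 + 99304 + 123396 + 666632 + 28464 = 930203 J = 930 kJ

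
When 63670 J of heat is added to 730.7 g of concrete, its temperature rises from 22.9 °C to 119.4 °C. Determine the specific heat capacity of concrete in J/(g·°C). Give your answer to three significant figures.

c = q / (m ΔT) = 63670 / (730.7 × 96.5)
c = 63670 / 70512.55 = 0.903 J/(g·°C)

c = 0.903 J/(g·°C)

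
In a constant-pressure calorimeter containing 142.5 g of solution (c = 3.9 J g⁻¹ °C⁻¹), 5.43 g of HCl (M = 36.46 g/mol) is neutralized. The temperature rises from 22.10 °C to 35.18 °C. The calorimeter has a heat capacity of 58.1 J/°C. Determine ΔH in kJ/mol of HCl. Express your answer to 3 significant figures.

ΔH = -53.9 kJ/mol

|ΔT| = |35.18 − 22.10| = 13.08 °C
|q_surr| = (142.5 × 3.9 + 58.1) × 13.08 = 613.85 × 13.08 = 8029 J
n(HCl) = 5.43 / 36.46 = 0.1489 mol
Temperature rose, so q_rxn = −|q_surr| = -8.029 kJ
ΔH = q_rxn / n = -53.92 kJ/mol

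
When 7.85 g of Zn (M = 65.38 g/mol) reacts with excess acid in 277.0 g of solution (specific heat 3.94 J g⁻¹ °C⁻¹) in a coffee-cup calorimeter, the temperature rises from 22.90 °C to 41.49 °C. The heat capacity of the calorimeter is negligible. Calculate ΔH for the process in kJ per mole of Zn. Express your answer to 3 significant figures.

ΔH = -169 kJ/mol

|ΔT| = |41.49 − 22.90| = 18.59 °C
|q_surr| = (277.0 × 3.94) × 18.59 = 1091.38 × 18.59 = 20290 J
n(Zn) = 7.85 / 65.38 = 0.1201 mol
Temperature rose, so q_rxn = −|q_surr| = -20.29 kJ
ΔH = q_rxn / n = -168.9 kJ/mol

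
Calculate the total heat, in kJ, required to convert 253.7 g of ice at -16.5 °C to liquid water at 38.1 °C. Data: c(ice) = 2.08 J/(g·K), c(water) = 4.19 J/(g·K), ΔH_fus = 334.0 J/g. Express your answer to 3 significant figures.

q = 134 kJ

q1 (heat ice -16.5→0.0 °C): 253.7 × 2.08 × 16.5 = 8707 J
q2 (melt at 0 °C): 253.7 × 334.0 = 84736 J
q3 (heat water 0.0→38.1 °C): 253.7 × 4.19 × 38.1 = 40500 J
Total: 8707 + 84736 + 40500 = 133943 J = 134 kJ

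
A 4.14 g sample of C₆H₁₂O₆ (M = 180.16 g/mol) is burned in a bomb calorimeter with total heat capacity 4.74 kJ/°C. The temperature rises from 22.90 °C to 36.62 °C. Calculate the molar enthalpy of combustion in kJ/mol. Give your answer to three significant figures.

ΔT = 36.62 − 22.90 = 13.72 °C
q_cal = C_cal × ΔT = 4.74 × 13.72 = 65.0328 kJ
n = 4.14 / 180.16 = 0.02298 mol
q_rxn = −q_cal = -65.0328 kJ
ΔH = -65.0328 / 0.02298 = -2830 kJ/mol

ΔH = -2830 kJ/mol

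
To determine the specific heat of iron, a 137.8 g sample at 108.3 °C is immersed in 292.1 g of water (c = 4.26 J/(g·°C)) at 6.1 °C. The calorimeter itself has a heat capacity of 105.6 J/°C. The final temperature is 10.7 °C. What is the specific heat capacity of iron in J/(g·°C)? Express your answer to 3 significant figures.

q_gained = (292.1 × 4.26 + 105.6) × (10.7 − 6.1) = 6210 J
q_lost = 137.8 × c × (108.3 − 10.7) = 13449.28 c
Set equal: c = 6210 / 13449.28 = 0.462 J/(g·°C)

c = 0.462 J/(g·°C)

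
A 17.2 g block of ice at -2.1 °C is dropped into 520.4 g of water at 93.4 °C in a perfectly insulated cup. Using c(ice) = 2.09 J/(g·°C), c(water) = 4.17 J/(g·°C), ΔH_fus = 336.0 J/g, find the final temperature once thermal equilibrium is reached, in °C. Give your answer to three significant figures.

Heat to bring ice to 0 °C and melt it: q₁ = 17.2×2.09×2.1 + 17.2×336.0 = 5854.7 J
Heat the water can supply cooling to 0 °C: 520.4×4.17×93.4 = 202684 J > q₁, so all ice melts.
Energy balance: 520.4×4.17×(93.4 − T) = 5854.7 + 17.2×4.17×(T − 0)
2170.068(93.4 − T) = 5854.7 + 71.724 T
202684 − 5854.7 = 2241.792 T
T = 196829.3 / 2241.792 = 87.80 °C

T_f = 87.8 °C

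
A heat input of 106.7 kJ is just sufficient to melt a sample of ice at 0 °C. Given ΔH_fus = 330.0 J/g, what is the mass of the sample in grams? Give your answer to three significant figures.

m = q / ΔH_fus = 106700 J / 330.0 J/g = 323 g

m = 323 g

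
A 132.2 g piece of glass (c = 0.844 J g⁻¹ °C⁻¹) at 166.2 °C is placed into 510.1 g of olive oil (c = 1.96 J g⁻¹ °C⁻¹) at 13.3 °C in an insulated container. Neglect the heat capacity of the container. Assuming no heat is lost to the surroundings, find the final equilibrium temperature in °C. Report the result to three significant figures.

T_f = 28.7 °C

Heat lost by glass = heat gained by olive oil.
(132.2)(0.844)(166.2 − T) = (510.1)(1.96)(T − 13.3)
111.5768 (166.2 − T) = 999.796 (T − 13.3)
18544 − 111.5768 T = 999.796 T − 13297
31841 = 1111.3728 T
T = 28.65 °C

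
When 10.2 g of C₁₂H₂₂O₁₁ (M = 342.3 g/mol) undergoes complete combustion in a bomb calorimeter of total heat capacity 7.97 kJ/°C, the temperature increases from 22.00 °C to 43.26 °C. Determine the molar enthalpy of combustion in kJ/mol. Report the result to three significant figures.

ΔT = 43.26 − 22.00 = 21.26 °C
q_cal = C_cal × ΔT = 7.97 × 21.26 = 169.4422 kJ
n = 10.2 / 342.3 = 0.02980 mol
q_rxn = −q_cal = -169.4422 kJ
ΔH = -169.4422 / 0.02980 = -5686 kJ/mol

ΔH = -5690 kJ/mol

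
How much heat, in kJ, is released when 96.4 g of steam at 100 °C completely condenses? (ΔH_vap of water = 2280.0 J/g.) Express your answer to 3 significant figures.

q = m × ΔH_vap = 96.4 × 2280.0 = 219800 J = 220 kJ

q = 220 kJ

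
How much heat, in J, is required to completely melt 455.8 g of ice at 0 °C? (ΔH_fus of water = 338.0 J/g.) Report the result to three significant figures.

q = 154000 J

q = m × ΔH_fus = 455.8 × 338.0 = 154100 J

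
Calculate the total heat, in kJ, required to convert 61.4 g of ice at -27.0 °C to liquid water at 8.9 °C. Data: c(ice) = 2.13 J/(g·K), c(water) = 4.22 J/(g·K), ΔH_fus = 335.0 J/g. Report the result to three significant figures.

q = 26.4 kJ

q1 (heat ice -27.0→0.0 °C): 61.4 × 2.13 × 27.0 = 3531 J
q2 (melt at 0 °C): 61.4 × 335.0 = 20569 J
q3 (heat water 0.0→8.9 °C): 61.4 × 4.22 × 8.9 = 2306 J
Total: 3531 + 20569 + 2306 = 26406 J = 26.4 kJ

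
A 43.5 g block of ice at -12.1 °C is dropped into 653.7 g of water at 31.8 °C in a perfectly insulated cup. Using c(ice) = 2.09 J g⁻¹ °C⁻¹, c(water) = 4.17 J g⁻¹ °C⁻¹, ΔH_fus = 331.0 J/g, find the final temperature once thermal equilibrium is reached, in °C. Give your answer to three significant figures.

Heat to bring ice to 0 °C and melt it: q₁ = 43.5×2.09×12.1 + 43.5×331.0 = 15499 J
Heat the water can supply cooling to 0 °C: 653.7×4.17×31.8 = 86684.5 J > q₁, so all ice melts.
Energy balance: 653.7×4.17×(31.8 − T) = 15499 + 43.5×4.17×(T − 0)
2725.929(31.8 − T) = 15499 + 181.395 T
86684.5 − 15499 = 2907.324 T
T = 71185.5 / 2907.324 = 24.48 °C

T_f = 24.5 °C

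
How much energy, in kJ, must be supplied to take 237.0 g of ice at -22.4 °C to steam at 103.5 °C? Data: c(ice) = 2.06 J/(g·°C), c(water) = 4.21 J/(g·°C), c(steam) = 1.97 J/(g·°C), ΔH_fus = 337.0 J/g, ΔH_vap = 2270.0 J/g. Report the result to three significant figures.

q = 730 kJ

q1 (heat ice -22.4→0.0 °C): 237.0 × 2.06 × 22.4 = 10936 J
q2 (melt at 0 °C): 237.0 × 337.0 = 79869 J
q3 (heat water 0.0→100.0 °C): 237.0 × 4.21 × 100.0 = 99777 J
q4 (vaporize at 100 °C): 237.0 × 2270.0 = 537990 J
q5 (heat steam 100.0→103.5 °C): 237.0 × 1.97 × 3.5 = 1634 J
Total: 10936 + 79869 + 99777 + 537990 + 1634 = 730206 J = 730 kJ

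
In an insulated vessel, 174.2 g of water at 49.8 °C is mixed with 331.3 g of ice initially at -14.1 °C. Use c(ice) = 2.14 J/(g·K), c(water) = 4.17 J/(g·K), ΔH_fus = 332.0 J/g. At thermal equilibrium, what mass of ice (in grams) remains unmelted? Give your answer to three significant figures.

m_ice remaining = 252 g

Heat to warm all ice to 0 °C: 331.3×2.14×14.1 = 9996.6 J
Heat released by water cooling to 0 °C: 174.2×4.17×49.8 = 36175 J
36175 J < 9996.6 + 331.3×332.0 = 119988.2 J, so not all ice melts; final T = 0 °C.
Heat left for melting: 36175 − 9996.6 = 26178.4 J
Mass melted = 26178.4 / 332.0 = 78.85 g
Ice remaining = 331.3 − 78.85 = 252.45 g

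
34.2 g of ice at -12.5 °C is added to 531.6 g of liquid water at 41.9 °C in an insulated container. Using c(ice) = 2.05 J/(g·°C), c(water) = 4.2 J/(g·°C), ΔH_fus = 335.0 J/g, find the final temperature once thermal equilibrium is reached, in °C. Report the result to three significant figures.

Heat to bring ice to 0 °C and melt it: q₁ = 34.2×2.05×12.5 + 34.2×335.0 = 12333 J
Heat the water can supply cooling to 0 °C: 531.6×4.2×41.9 = 93551.0 J > q₁, so all ice melts.
Energy balance: 531.6×4.2×(41.9 − T) = 12333 + 34.2×4.2×(T − 0)
2232.72(41.9 − T) = 12333 + 143.64 T
93551.0 − 12333 = 2376.36 T
T = 81218.0 / 2376.36 = 34.18 °C

T_f = 34.2 °C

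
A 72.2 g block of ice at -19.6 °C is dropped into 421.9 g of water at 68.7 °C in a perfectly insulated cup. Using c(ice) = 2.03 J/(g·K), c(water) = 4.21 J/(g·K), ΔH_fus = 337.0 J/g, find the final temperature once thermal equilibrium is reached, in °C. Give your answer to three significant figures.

T_f = 45.6 °C

Heat to bring ice to 0 °C and melt it: q₁ = 72.2×2.03×19.6 + 72.2×337.0 = 27204 J
Heat the water can supply cooling to 0 °C: 421.9×4.21×68.7 = 122025 J > q₁, so all ice melts.
Energy balance: 421.9×4.21×(68.7 − T) = 27204 + 72.2×4.21×(T − 0)
1776.199(68.7 − T) = 27204 + 303.962 T
122025 − 27204 = 2080.161 T
T = 94821 / 2080.161 = 45.58 °C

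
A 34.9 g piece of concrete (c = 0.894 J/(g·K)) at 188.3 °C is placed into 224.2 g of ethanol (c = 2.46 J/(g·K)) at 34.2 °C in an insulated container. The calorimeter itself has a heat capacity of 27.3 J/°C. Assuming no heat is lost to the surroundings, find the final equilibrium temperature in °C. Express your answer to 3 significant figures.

T_f = 42.1 °C

Heat lost by concrete = heat gained by ethanol + calorimeter.
(34.9)(0.894)(188.3 − T) = [(224.2)(2.46) + 27.3](T − 34.2)
31.2006 (188.3 − T) = 578.832 (T − 34.2)
5875.1 − 31.2006 T = 578.832 T − 19796
25671.1 = 610.0326 T
T = 42.08 °C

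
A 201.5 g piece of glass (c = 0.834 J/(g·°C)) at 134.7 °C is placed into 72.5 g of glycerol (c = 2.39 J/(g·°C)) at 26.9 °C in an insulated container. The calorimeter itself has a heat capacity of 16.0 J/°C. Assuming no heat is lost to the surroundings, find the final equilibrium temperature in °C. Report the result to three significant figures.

Heat lost by glass = heat gained by glycerol + calorimeter.
(201.5)(0.834)(134.7 − T) = [(72.5)(2.39) + 16.0](T − 26.9)
168.051 (134.7 − T) = 189.275 (T − 26.9)
22636 − 168.051 T = 189.275 T − 5091.5
27727.5 = 357.326 T
T = 77.60 °C

T_f = 77.6 °C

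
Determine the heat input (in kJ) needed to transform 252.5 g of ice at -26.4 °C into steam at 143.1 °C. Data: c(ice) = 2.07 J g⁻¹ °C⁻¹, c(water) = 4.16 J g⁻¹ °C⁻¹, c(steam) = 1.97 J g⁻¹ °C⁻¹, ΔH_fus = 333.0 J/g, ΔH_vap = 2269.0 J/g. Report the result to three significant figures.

q = 797 kJ

q1 (heat ice -26.4→0.0 °C): 252.5 × 2.07 × 26.4 = 13799 J
q2 (melt at 0 °C): 252.5 × 333.0 = 84083 J
q3 (heat water 0.0→100.0 °C): 252.5 × 4.16 × 100.0 = 105040 J
q4 (vaporize at 100 °C): 252.5 × 2269.0 = 572923 J
q5 (heat steam 100.0→143.1 °C): 252.5 × 1.97 × 43.1 = 21439 J
Total: 13799 + 84083 + 105040 + 572923 + 21439 = 797284 J = 797 kJ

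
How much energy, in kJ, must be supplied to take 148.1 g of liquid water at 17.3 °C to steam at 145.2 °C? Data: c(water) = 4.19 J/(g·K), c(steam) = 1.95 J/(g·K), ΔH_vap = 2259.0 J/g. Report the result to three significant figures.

q1 (heat water 17.3→100.0 °C): 148.1 × 4.19 × 82.7 = 51319 J
q2 (vaporize at 100 °C): 148.1 × 2259.0 = 334558 J
q3 (heat steam 100.0→145.2 °C): 148.1 × 1.95 × 45.2 = 13054 J
Total: 51319 + 334558 + 13054 = 398931 J = 399 kJ

q = 399 kJ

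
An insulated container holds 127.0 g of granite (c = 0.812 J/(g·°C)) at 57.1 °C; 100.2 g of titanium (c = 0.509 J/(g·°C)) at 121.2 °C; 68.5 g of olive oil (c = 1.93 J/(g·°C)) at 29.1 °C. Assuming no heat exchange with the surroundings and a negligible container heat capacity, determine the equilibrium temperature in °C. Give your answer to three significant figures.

T_f = 55.6 °C

Σ mᵢcᵢ(T − Tᵢ) = 0  ⇒  T = Σ mᵢcᵢTᵢ / Σ mᵢcᵢ
Σ mᵢcᵢ = 127.0×0.812 + 100.2×0.509 + 68.5×1.93 = 286.3308
Σ mᵢcᵢTᵢ = 103.124×57.1 + 51.0018×121.2 + 132.205×29.1 = 15917
T = 15917 / 286.3308 = 55.59 °C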